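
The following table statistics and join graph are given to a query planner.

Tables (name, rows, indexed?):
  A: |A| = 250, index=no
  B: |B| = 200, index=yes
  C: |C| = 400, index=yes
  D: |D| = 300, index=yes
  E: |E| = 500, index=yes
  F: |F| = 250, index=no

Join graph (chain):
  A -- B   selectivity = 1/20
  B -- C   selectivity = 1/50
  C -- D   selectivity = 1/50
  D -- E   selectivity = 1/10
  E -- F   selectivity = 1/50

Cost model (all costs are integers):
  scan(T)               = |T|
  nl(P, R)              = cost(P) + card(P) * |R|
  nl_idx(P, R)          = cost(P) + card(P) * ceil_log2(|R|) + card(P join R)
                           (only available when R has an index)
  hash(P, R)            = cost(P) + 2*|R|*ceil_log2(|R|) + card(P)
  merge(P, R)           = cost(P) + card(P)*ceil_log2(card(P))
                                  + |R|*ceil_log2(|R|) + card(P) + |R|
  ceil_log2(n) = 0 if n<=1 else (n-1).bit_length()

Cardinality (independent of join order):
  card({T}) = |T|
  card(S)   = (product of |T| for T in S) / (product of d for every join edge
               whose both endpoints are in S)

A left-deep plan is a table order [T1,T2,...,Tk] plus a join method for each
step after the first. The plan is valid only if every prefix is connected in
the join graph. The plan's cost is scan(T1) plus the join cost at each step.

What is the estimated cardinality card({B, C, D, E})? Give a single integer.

480000

Tables in S: B(200), C(400), D(300), E(500)
Edges inside S: B-C(d=50), C-D(d=50), D-E(d=10)
numerator = 200 * 400 * 300 * 500 = 12000000000
denominator = 50 * 50 * 10 = 25000
card(S) = 12000000000 / 25000 = 480000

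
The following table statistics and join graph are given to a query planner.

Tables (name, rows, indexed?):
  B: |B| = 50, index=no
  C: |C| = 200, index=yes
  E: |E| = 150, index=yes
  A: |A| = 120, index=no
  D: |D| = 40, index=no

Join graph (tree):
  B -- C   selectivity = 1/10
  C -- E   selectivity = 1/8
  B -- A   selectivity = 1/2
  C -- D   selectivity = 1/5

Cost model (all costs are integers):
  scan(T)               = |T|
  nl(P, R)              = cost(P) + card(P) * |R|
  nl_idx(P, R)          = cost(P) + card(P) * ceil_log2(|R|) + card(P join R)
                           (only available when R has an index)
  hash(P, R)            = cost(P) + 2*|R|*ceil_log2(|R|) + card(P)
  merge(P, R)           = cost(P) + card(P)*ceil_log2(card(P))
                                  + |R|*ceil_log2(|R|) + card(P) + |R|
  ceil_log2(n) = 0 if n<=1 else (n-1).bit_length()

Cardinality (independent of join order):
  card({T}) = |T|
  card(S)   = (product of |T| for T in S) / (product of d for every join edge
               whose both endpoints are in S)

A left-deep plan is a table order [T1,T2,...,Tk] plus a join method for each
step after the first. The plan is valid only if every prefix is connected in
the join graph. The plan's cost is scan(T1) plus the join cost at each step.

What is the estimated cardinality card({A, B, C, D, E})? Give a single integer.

9000000

Tables in S: A(120), B(50), C(200), D(40), E(150)
Edges inside S: B-C(d=10), C-E(d=8), B-A(d=2), C-D(d=5)
numerator = 120 * 50 * 200 * 40 * 150 = 7200000000
denominator = 10 * 8 * 2 * 5 = 800
card(S) = 7200000000 / 800 = 9000000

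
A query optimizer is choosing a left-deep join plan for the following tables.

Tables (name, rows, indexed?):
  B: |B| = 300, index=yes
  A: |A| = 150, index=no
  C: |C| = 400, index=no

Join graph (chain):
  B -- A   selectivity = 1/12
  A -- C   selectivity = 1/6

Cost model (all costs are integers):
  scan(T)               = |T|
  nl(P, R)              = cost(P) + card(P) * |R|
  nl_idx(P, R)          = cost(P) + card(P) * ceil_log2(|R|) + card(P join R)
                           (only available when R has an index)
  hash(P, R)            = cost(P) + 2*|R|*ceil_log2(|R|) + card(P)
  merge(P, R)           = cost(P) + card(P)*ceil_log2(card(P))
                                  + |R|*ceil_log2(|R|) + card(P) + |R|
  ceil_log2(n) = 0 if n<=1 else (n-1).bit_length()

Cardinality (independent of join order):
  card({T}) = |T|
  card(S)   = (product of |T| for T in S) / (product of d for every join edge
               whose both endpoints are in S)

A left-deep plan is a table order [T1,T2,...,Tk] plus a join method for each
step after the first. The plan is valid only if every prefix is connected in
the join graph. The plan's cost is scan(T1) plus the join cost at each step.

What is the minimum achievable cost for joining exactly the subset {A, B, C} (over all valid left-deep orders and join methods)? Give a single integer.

Selinger DP over subsets of {A,B,C}:
  {B}: scan cost=300, card=300
  {A}: scan cost=150, card=150
  {C}: scan cost=400, card=400
  {AB}: card=3750; try (A,hash)→3000, (B,merge)→4500, (A,merge)→4650, (B,nl_idx)→5250, (B,hash)→5700, (B,nl)→45150 …(+1); best=3000 via (A,hash)
  {AC}: card=10000; try (A,hash)→3200, (C,merge)→5500, (A,merge)→5750, (C,hash)→7500, (C,nl)→60150, (A,nl)→60400; best=3200 via (A,hash)
  {ABC}: card=250000; try (C,hash)→13950, (B,hash)→18600, (C,merge)→55750, (B,merge)→156200, (B,nl_idx)→343200, (C,nl)→1503000 …(+1); best=13950 via (C,hash)

13950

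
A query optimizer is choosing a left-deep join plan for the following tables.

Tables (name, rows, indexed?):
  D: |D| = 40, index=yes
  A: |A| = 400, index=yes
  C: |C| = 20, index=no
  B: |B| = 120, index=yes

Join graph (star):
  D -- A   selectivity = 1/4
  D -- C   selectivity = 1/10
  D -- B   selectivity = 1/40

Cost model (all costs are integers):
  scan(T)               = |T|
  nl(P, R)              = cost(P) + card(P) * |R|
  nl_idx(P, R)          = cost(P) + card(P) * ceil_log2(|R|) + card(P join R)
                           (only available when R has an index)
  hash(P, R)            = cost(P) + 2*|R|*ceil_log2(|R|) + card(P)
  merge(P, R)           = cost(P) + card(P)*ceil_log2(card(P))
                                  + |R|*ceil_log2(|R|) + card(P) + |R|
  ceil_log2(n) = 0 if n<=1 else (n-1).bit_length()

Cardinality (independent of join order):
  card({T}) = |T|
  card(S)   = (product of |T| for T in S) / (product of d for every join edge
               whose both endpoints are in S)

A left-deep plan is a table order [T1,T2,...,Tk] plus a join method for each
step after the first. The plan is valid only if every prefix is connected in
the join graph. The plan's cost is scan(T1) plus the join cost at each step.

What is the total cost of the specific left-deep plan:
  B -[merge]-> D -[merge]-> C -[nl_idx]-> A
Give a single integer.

28600

step 1: scan B: cost=120, card=120
step 2: join D via merge
    card(P join D) = 120*40/(40) = 120
    cost = 120 + 120*7 + 40*6 + 120 + 40 = 1360
step 3: join C via merge
    card(P join C) = 120*20/(10) = 240
    cost = 1360 + 120*7 + 20*5 + 120 + 20 = 2440
step 4: join A via nl_idx
    card(P join A) = 240*400/(4) = 24000
    cost = 2440 + 240*9 + 24000 = 28600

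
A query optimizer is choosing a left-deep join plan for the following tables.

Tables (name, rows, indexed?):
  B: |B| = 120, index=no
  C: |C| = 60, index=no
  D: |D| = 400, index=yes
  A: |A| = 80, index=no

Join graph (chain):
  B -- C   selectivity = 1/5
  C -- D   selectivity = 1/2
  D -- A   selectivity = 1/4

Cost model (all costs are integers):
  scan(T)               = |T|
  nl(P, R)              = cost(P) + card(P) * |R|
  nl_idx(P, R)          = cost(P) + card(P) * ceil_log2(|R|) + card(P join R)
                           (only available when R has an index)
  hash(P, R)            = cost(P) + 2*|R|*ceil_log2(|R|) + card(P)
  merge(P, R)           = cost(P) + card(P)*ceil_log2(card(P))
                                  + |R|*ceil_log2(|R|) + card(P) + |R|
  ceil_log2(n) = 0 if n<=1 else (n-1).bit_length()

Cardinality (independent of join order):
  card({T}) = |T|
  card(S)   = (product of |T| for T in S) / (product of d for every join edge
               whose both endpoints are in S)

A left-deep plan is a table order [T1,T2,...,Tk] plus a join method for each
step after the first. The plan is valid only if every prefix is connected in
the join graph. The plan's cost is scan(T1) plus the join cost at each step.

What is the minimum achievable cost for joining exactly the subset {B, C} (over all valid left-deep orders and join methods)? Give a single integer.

960

Selinger DP over subsets of {B,C}:
  {B}: scan cost=120, card=120
  {C}: scan cost=60, card=60
  {BC}: card=1440; try (C,hash)→960, (B,merge)→1440, (C,merge)→1500, (B,hash)→1800, (B,nl)→7260, (C,nl)→7320; best=960 via (C,hash)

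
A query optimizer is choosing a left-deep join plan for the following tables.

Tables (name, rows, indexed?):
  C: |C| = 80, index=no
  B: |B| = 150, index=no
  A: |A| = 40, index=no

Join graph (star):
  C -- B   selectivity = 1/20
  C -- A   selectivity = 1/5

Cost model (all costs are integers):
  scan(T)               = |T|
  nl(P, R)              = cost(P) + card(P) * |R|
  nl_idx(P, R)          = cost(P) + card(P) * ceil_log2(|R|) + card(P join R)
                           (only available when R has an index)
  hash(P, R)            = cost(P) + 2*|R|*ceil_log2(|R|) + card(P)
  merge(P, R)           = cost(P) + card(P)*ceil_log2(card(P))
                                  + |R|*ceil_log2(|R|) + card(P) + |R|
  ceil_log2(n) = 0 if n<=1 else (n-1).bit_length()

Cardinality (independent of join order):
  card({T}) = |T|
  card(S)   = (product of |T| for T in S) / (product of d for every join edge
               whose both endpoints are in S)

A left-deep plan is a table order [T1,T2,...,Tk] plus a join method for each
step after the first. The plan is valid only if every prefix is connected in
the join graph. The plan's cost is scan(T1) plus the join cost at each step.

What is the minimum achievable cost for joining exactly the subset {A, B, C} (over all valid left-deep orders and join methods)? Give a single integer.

Selinger DP over subsets of {A,B,C}:
  {C}: scan cost=80, card=80
  {B}: scan cost=150, card=150
  {A}: scan cost=40, card=40
  {BC}: card=600; try (C,hash)→1420, (B,merge)→2070, (C,merge)→2140, (B,hash)→2560, (B,nl)→12080, (C,nl)→12150; best=1420 via (C,hash)
  {AC}: card=640; try (A,hash)→640, (C,merge)→960, (A,merge)→1000, (C,hash)→1200, (C,nl)→3240, (A,nl)→3280; best=640 via (A,hash)
  {ABC}: card=4800; try (A,hash)→2500, (B,hash)→3680, (A,merge)→8300, (B,merge)→9030, (A,nl)→25420, (B,nl)→96640; best=2500 via (A,hash)

2500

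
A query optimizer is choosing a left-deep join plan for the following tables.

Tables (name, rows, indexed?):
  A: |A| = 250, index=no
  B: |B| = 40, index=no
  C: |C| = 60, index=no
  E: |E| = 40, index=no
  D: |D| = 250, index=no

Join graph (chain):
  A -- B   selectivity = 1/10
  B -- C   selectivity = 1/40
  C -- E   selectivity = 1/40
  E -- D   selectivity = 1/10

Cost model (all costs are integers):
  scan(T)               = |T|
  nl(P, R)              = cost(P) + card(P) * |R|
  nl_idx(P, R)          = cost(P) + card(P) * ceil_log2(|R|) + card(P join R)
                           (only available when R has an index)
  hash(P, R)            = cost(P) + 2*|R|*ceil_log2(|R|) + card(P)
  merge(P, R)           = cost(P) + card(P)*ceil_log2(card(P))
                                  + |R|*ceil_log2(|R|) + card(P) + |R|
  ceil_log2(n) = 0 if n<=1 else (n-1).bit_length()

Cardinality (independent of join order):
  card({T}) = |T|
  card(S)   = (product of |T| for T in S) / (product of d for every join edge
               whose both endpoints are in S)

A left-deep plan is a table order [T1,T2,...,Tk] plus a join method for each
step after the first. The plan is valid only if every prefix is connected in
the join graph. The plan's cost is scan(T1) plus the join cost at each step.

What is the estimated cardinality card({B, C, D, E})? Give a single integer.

Tables in S: B(40), C(60), D(250), E(40)
Edges inside S: B-C(d=40), C-E(d=40), E-D(d=10)
numerator = 40 * 60 * 250 * 40 = 24000000
denominator = 40 * 40 * 10 = 16000
card(S) = 24000000 / 16000 = 1500

1500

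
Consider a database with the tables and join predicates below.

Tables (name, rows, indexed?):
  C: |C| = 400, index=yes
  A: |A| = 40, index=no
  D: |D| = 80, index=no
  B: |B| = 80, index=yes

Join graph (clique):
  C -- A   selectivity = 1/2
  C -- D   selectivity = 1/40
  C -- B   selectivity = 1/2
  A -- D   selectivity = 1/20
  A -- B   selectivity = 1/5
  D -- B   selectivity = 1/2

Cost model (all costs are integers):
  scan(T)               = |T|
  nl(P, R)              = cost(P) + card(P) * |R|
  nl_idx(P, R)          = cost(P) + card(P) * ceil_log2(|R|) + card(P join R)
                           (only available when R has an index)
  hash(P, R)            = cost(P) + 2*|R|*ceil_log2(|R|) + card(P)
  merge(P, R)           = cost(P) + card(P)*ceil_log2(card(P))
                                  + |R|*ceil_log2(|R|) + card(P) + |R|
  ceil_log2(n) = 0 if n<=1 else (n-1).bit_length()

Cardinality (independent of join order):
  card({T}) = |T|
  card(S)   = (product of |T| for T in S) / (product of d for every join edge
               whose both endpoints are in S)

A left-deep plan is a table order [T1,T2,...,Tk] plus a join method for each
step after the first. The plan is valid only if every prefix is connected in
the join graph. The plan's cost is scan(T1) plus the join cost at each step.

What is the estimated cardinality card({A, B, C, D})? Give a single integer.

Tables in S: A(40), B(80), C(400), D(80)
Edges inside S: C-A(d=2), C-D(d=40), C-B(d=2), A-D(d=20), A-B(d=5), D-B(d=2)
numerator = 40 * 80 * 400 * 80 = 102400000
denominator = 2 * 40 * 2 * 20 * 5 * 2 = 32000
card(S) = 102400000 / 32000 = 3200

3200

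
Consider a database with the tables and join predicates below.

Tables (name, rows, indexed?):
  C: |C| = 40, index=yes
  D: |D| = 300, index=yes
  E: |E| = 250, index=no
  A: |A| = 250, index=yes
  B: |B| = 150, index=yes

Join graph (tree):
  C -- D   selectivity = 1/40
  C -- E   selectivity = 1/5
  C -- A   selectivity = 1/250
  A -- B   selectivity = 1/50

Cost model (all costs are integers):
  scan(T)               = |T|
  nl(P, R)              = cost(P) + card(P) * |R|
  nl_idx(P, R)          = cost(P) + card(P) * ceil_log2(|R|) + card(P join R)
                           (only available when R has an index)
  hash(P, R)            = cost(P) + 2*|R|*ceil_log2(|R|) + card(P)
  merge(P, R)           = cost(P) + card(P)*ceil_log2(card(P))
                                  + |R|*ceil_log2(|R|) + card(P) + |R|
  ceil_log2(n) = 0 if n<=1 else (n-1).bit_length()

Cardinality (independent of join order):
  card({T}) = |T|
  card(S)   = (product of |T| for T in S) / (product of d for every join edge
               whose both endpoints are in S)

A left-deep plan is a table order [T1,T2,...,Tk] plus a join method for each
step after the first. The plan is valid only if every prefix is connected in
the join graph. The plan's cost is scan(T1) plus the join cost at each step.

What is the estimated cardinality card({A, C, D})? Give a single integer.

Tables in S: A(250), C(40), D(300)
Edges inside S: C-D(d=40), C-A(d=250)
numerator = 250 * 40 * 300 = 3000000
denominator = 40 * 250 = 10000
card(S) = 3000000 / 10000 = 300

300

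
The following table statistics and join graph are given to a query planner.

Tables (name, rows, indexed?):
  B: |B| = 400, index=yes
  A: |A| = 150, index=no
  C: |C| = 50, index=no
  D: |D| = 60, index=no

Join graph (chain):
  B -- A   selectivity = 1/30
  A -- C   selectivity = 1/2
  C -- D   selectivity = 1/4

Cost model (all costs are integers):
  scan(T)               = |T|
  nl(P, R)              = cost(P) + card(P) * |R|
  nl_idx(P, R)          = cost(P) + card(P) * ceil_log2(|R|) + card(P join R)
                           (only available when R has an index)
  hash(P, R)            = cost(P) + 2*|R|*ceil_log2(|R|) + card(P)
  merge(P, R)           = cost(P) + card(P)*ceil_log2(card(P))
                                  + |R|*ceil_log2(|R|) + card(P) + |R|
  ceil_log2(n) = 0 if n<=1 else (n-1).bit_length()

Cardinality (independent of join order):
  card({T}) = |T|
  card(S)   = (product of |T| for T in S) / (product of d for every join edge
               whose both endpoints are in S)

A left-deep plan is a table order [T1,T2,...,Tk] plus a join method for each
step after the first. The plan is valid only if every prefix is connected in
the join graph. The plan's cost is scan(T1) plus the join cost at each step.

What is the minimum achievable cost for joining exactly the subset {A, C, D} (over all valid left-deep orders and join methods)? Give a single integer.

Selinger DP over subsets of {A,C,D}:
  {A}: scan cost=150, card=150
  {C}: scan cost=50, card=50
  {D}: scan cost=60, card=60
  {AC}: card=3750; try (C,hash)→900, (A,merge)→1750, (C,merge)→1850, (A,hash)→2500, (A,nl)→7550, (C,nl)→7650; best=900 via (C,hash)
  {CD}: card=750; try (C,hash)→720, (D,hash)→820, (D,merge)→820, (C,merge)→830, (D,nl)→3050, (C,nl)→3060; best=720 via (C,hash)
  {ACD}: card=56250; try (A,hash)→3870, (D,hash)→5370, (A,merge)→10320, (D,merge)→50070, (A,nl)→113220, (D,nl)→225900; best=3870 via (A,hash)

3870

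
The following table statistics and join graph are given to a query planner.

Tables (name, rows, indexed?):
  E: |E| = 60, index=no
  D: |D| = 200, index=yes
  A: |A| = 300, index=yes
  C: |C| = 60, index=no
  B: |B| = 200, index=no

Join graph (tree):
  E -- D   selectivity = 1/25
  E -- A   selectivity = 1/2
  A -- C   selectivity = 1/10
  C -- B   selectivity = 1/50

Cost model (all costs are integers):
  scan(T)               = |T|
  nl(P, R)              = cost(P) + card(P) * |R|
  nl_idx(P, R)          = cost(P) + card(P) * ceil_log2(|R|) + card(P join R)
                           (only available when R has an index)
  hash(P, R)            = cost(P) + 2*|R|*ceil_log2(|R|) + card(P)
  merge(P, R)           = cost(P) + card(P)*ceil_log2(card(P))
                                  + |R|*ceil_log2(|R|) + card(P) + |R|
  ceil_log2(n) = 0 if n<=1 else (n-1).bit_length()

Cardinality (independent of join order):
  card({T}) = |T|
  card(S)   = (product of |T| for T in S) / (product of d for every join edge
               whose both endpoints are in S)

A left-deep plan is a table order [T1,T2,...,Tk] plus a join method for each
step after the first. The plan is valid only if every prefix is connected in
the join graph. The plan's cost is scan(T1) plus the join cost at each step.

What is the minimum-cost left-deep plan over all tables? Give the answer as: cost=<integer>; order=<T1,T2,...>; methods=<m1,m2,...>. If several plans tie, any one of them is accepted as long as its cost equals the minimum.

Selinger DP (subsets sized 1..n):
  {E}: scan cost=60, card=60
  {D}: scan cost=200, card=200
  {A}: scan cost=300, card=300
  {C}: scan cost=60, card=60
  {B}: scan cost=200, card=200
  {DE}: card=480; try (D,nl_idx)→1020, (E,hash)→1120, (D,merge)→2280, (E,merge)→2420, (D,hash)→3320, (D,nl)→12060 …(+1); best=1020 via (D,nl_idx)
  {AE}: card=9000; try (E,hash)→1320, (A,merge)→3480, (E,merge)→3720, (A,hash)→5520, (A,nl_idx)→9600, (A,nl)→18060 …(+1); best=1320 via (E,hash)
  {AC}: card=1800; try (C,hash)→1320, (A,nl_idx)→2400, (A,merge)→3480, (C,merge)→3720, (A,hash)→5520, (A,nl)→18060 …(+1); best=1320 via (C,hash)
  {BC}: card=240; try (C,hash)→1120, (B,merge)→2280, (C,merge)→2420, (B,hash)→3320, (B,nl)→12060, (C,nl)→12200; best=1120 via (C,hash)
  {ADE}: card=72000; try (A,hash)→6900, (A,merge)→8820, (D,hash)→13520, (A,nl_idx)→77340, (D,merge)→138120, (A,nl)→145020 …(+2); best=6900 via (A,hash)
  {ACE}: card=54000; try (E,hash)→3840, (C,hash)→11040, (E,merge)→23340, (E,nl)→109320, (C,merge)→136740, (C,nl)→541320; best=3840 via (E,hash)
  {ABC}: card=7200; try (A,merge)→6280, (B,hash)→6320, (A,hash)→6760, (A,nl_idx)→10480, (B,merge)→24720, (A,nl)→73120 …(+1); best=6280 via (A,merge)
  {ACDE}: card=432000; try (D,hash)→61040, (C,hash)→79620, (D,nl_idx)→867840, (D,merge)→923640, (C,merge)→1303320, (C,nl)→4326900 …(+1); best=61040 via (D,hash)
  {ABCE}: card=216000; try (E,hash)→14200, (B,hash)→61040, (E,merge)→107500, (E,nl)→438280, (B,merge)→923640, (B,nl)→10803840; best=14200 via (E,hash)
  {ABCDE}: card=1728000; try (D,hash)→233400, (B,hash)→496240, (D,nl_idx)→3470200, (D,merge)→4120000, (B,merge)→8702840, (D,nl)→43214200 …(+1); best=233400 via (D,hash)

cost=233400; order=B,C,A,E,D; methods=hash,merge,hash,hash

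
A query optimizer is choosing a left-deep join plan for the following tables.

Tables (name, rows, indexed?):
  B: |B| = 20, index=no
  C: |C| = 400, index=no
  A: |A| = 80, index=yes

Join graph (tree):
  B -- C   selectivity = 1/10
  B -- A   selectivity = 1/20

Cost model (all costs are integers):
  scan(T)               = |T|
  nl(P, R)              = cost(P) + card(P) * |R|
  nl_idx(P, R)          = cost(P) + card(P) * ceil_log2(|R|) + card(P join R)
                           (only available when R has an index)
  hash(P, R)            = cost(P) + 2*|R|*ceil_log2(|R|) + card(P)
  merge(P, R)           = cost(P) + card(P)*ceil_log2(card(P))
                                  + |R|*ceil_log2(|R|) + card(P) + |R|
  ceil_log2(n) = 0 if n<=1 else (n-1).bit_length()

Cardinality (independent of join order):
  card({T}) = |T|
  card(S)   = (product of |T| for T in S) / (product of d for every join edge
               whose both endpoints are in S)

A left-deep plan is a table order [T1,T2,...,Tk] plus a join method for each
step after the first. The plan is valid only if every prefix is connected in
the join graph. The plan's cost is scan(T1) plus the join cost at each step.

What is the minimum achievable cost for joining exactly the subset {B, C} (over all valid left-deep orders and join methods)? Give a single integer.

Selinger DP over subsets of {B,C}:
  {B}: scan cost=20, card=20
  {C}: scan cost=400, card=400
  {BC}: card=800; try (B,hash)→1000, (C,merge)→4140, (B,merge)→4520, (C,hash)→7240, (C,nl)→8020, (B,nl)→8400; best=1000 via (B,hash)

1000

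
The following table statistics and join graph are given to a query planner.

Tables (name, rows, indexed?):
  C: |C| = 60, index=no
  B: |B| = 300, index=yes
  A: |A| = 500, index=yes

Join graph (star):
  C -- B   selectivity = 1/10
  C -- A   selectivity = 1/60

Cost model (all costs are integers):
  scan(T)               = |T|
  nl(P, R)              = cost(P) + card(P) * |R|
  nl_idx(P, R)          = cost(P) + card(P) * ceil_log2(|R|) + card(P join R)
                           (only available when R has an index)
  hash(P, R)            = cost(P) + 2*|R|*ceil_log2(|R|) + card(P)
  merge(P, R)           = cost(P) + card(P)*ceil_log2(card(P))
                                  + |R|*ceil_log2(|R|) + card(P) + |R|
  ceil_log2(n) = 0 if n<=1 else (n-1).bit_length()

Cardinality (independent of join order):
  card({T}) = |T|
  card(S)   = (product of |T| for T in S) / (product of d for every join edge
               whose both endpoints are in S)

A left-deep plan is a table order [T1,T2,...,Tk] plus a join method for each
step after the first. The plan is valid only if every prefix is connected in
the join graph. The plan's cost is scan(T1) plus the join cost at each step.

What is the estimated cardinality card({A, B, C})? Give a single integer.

Tables in S: A(500), B(300), C(60)
Edges inside S: C-B(d=10), C-A(d=60)
numerator = 500 * 300 * 60 = 9000000
denominator = 10 * 60 = 600
card(S) = 9000000 / 600 = 15000

15000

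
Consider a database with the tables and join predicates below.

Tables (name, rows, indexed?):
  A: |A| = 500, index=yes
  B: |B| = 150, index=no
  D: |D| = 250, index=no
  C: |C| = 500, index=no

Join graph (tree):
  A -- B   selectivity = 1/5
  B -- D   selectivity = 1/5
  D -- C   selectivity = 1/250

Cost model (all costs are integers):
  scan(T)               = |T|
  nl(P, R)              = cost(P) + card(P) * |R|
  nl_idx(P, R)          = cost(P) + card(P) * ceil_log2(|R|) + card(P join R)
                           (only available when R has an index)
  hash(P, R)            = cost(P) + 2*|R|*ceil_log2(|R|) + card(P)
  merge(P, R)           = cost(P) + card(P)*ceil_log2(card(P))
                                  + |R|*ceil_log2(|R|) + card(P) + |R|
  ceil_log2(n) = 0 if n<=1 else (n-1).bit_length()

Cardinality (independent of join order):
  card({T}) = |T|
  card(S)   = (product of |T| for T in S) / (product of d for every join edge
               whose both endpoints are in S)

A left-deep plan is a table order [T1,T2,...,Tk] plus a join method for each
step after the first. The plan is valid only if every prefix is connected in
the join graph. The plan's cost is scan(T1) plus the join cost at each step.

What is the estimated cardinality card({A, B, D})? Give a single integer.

750000

Tables in S: A(500), B(150), D(250)
Edges inside S: A-B(d=5), B-D(d=5)
numerator = 500 * 150 * 250 = 18750000
denominator = 5 * 5 = 25
card(S) = 18750000 / 25 = 750000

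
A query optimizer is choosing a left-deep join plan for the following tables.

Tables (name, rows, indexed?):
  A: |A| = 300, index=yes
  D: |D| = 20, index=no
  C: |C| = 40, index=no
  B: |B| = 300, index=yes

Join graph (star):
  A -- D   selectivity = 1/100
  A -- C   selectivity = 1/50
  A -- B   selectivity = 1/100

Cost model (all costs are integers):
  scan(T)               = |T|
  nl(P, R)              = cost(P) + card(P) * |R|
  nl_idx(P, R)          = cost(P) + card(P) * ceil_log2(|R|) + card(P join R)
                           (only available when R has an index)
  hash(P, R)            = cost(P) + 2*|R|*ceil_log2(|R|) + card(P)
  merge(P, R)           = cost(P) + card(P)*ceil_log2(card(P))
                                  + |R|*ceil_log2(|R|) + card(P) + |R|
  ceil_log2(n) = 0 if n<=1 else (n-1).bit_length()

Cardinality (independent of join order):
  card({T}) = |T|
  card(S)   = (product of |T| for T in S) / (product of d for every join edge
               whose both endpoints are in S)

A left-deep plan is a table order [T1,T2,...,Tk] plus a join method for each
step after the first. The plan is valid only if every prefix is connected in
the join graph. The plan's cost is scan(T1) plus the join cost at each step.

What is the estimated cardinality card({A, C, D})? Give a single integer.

48

Tables in S: A(300), C(40), D(20)
Edges inside S: A-D(d=100), A-C(d=50)
numerator = 300 * 40 * 20 = 240000
denominator = 100 * 50 = 5000
card(S) = 240000 / 5000 = 48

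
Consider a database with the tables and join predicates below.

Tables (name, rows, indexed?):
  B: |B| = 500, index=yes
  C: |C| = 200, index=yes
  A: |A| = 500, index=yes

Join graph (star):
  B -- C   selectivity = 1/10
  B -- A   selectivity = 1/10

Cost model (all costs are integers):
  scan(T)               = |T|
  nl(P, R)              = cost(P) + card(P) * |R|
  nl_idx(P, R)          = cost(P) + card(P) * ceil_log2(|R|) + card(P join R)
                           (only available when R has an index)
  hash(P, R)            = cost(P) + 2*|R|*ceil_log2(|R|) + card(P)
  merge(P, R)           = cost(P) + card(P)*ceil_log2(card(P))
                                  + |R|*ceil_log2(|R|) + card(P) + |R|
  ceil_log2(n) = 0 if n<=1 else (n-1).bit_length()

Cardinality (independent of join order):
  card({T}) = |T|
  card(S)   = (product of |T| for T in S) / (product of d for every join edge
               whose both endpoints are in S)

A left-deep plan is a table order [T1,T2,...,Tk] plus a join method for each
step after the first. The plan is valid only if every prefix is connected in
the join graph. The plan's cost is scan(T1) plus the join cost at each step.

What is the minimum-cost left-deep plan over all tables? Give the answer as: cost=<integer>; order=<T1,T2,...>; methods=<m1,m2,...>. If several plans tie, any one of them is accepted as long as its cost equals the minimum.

Selinger DP (subsets sized 1..n):
  {B}: scan cost=500, card=500
  {C}: scan cost=200, card=200
  {A}: scan cost=500, card=500
  {BC}: card=10000; try (C,hash)→4200, (B,merge)→7000, (C,merge)→7300, (B,hash)→9400, (B,nl_idx)→12000, (C,nl_idx)→14500 …(+2); best=4200 via (C,hash)
  {AB}: card=25000; try (B,hash)→10000, (A,hash)→10000, (B,merge)→10500, (A,merge)→10500, (B,nl_idx)→30000, (A,nl_idx)→30000 …(+2); best=10000 via (B,hash)
  {ABC}: card=500000; try (A,hash)→23200, (C,hash)→38200, (A,merge)→159200, (C,merge)→411800, (A,nl_idx)→594200, (C,nl_idx)→710000 …(+2); best=23200 via (A,hash)

cost=23200; order=B,C,A; methods=hash,hash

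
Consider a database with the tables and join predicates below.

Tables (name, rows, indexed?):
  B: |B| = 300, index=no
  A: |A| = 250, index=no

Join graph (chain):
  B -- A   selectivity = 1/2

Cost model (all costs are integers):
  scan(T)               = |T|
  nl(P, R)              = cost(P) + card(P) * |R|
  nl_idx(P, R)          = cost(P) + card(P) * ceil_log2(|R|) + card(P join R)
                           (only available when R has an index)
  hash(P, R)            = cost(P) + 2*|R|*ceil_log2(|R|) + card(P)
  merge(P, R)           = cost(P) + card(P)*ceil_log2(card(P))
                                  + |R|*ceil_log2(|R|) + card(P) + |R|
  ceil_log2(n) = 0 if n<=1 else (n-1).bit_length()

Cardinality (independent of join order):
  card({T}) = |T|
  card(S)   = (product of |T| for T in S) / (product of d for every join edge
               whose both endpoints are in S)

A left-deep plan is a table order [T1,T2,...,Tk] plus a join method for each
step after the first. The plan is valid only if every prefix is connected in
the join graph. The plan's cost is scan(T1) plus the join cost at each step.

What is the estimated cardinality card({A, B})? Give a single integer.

37500

Tables in S: A(250), B(300)
Edges inside S: B-A(d=2)
numerator = 250 * 300 = 75000
denominator = 2 = 2
card(S) = 75000 / 2 = 37500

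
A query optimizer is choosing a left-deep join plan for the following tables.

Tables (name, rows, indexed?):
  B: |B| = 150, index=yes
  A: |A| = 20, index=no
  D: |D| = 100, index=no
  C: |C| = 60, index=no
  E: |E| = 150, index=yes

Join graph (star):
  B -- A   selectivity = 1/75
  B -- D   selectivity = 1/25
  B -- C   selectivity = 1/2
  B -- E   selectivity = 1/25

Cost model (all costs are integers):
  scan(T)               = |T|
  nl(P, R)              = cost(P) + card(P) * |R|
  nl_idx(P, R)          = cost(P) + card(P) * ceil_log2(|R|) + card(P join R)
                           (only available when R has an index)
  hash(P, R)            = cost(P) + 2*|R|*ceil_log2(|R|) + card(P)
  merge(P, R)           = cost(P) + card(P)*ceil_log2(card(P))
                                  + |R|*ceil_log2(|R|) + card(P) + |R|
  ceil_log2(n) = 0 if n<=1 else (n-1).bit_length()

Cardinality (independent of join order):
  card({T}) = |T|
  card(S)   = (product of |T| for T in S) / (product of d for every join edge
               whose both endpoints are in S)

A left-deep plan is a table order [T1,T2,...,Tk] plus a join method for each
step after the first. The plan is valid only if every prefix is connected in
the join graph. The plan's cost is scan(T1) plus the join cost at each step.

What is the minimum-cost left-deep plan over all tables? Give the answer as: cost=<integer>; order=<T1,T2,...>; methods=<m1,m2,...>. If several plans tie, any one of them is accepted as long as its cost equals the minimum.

Selinger DP (subsets sized 1..n):
  {B}: scan cost=150, card=150
  {A}: scan cost=20, card=20
  {D}: scan cost=100, card=100
  {C}: scan cost=60, card=60
  {E}: scan cost=150, card=150
  {AB}: card=40; try (B,nl_idx)→220, (A,hash)→500, (B,merge)→1490, (A,merge)→1620, (B,hash)→2440, (B,nl)→3020 …(+1); best=220 via (B,nl_idx)
  {BD}: card=600; try (B,nl_idx)→1500, (D,hash)→1700, (B,merge)→2250, (D,merge)→2300, (B,hash)→2600, (B,nl)→15100 …(+1); best=1500 via (B,nl_idx)
  {BC}: card=4500; try (C,hash)→1020, (B,merge)→1830, (C,merge)→1920, (B,hash)→2520, (B,nl_idx)→5040, (B,nl)→9060 …(+1); best=1020 via (C,hash)
  {BE}: card=900; try (E,nl_idx)→2250, (B,nl_idx)→2250, (E,hash)→2700, (B,hash)→2700, (E,merge)→2850, (B,merge)→2850 …(+2); best=2250 via (E,nl_idx)
  {ABD}: card=160; try (D,merge)→1300, (D,hash)→1660, (A,hash)→2300, (D,nl)→4220, (A,merge)→8220, (A,nl)→13500; best=1300 via (D,merge)
  {ABC}: card=1200; try (C,merge)→920, (C,hash)→980, (C,nl)→2620, (A,hash)→5720, (A,merge)→64140, (A,nl)→91020; best=920 via (C,merge)
  {ABE}: card=240; try (E,nl_idx)→780, (E,merge)→1850, (E,hash)→2660, (A,hash)→3350, (E,nl)→6220, (A,merge)→12270 …(+1); best=780 via (E,nl_idx)
  {BCD}: card=18000; try (C,hash)→2820, (D,hash)→6920, (C,merge)→8520, (C,nl)→37500, (D,merge)→64820, (D,nl)→451020; best=2820 via (C,hash)
  {BDE}: card=3600; try (E,hash)→4500, (D,hash)→4550, (E,merge)→9450, (E,nl_idx)→9900, (D,merge)→12950, (E,nl)→91500 …(+1); best=4500 via (E,hash)
  {BCE}: card=27000; try (C,hash)→3870, (E,hash)→7920, (C,merge)→12570, (C,nl)→56250, (E,nl_idx)→64020, (E,merge)→65370 …(+1); best=3870 via (C,hash)
  {ABCD}: card=4800; try (C,hash)→2180, (C,merge)→3160, (D,hash)→3520, (C,nl)→10900, (D,merge)→16120, (A,hash)→21020 …(+3); best=2180 via (C,hash)
  {ABDE}: card=960; try (D,hash)→2420, (E,nl_idx)→3540, (D,merge)→3740, (E,hash)→3860, (E,merge)→4090, (A,hash)→8300 …(+4); best=2420 via (D,hash)
  {ABCE}: card=7200; try (C,hash)→1740, (C,merge)→3360, (E,hash)→4520, (C,nl)→15180, (E,merge)→16670, (E,nl_idx)→17720 …(+4); best=1740 via (C,hash)
  {BCDE}: card=108000; try (C,hash)→8820, (E,hash)→23220, (D,hash)→32270, (C,merge)→51720, (C,nl)→220500, (E,nl_idx)→254820 …(+4); best=8820 via (C,hash)
  {ABCDE}: card=28800; try (C,hash)→4100, (E,hash)→9380, (D,hash)→10340, (C,merge)→13400, (C,nl)→60020, (E,nl_idx)→69380 …(+7); best=4100 via (C,hash)

cost=4100; order=A,B,E,D,C; methods=nl_idx,nl_idx,hash,hash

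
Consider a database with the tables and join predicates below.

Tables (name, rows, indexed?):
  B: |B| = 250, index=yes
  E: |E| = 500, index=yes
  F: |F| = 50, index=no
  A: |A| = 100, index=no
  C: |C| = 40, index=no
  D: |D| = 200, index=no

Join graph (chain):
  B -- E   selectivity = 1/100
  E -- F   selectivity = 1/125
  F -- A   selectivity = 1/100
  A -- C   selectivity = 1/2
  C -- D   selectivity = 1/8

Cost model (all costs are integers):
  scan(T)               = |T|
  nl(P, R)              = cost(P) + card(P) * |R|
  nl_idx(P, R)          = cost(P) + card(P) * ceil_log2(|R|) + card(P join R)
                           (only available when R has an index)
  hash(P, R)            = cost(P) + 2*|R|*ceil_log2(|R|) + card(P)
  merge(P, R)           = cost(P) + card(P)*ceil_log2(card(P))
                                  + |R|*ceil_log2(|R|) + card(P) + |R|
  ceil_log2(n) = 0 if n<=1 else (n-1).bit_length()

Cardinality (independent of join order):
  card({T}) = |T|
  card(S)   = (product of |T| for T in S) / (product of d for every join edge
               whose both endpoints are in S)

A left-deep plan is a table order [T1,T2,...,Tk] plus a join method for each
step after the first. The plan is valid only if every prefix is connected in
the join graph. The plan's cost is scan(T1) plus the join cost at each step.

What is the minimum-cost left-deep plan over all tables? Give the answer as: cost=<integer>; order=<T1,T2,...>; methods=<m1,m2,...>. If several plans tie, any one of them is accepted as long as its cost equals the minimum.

cost=17730; order=A,F,E,B,C,D; methods=hash,nl_idx,nl_idx,hash,hash

Selinger DP (subsets sized 1..n):
  {B}: scan cost=250, card=250
  {E}: scan cost=500, card=500
  {F}: scan cost=50, card=50
  {A}: scan cost=100, card=100
  {C}: scan cost=40, card=40
  {D}: scan cost=200, card=200
  {BE}: card=1250; try (E,nl_idx)→3750, (B,hash)→5000, (B,nl_idx)→5750, (E,merge)→7500, (B,merge)→7750, (E,hash)→9500 …(+2); best=3750 via (E,nl_idx)
  {EF}: card=200; try (E,nl_idx)→700, (F,hash)→1600, (E,merge)→5400, (F,merge)→5850, (E,hash)→9100, (E,nl)→25050 …(+1); best=700 via (E,nl_idx)
  {AF}: card=50; try (F,hash)→800, (A,merge)→1200, (F,merge)→1250, (A,hash)→1500, (A,nl)→5050, (F,nl)→5100; best=800 via (F,hash)
  {AC}: card=2000; try (C,hash)→680, (A,merge)→1120, (C,merge)→1180, (A,hash)→1480, (A,nl)→4040, (C,nl)→4100; best=680 via (C,hash)
  {CD}: card=1000; try (C,hash)→880, (D,merge)→2120, (C,merge)→2280, (D,hash)→3280, (D,nl)→8040, (C,nl)→8200; best=880 via (C,hash)
  {BEF}: card=500; try (B,nl_idx)→2800, (B,merge)→4750, (B,hash)→4900, (F,hash)→5600, (F,merge)→19100, (B,nl)→50700 …(+1); best=2800 via (B,nl_idx)
  {AEF}: card=200; try (E,nl_idx)→1450, (A,hash)→2300, (A,merge)→3300, (E,merge)→6150, (E,hash)→9850, (A,nl)→20700 …(+1); best=1450 via (E,nl_idx)
  {ACF}: card=1000; try (C,hash)→1330, (C,merge)→1430, (C,nl)→2800, (F,hash)→3280, (F,merge)→25030, (F,nl)→100680; best=1330 via (C,hash)
  {ACD}: card=50000; try (A,hash)→3280, (D,hash)→5880, (A,merge)→12680, (D,merge)→26480, (A,nl)→100880, (D,nl)→400680; best=3280 via (A,hash)
  {ABEF}: card=500; try (B,nl_idx)→3550, (A,hash)→4700, (B,merge)→5500, (B,hash)→5650, (A,merge)→8600, (B,nl)→51450 …(+1); best=3550 via (B,nl_idx)
  {ACEF}: card=4000; try (C,hash)→2130, (C,merge)→3530, (C,nl)→9450, (E,hash)→11330, (E,nl_idx)→14330, (E,merge)→17330 …(+1); best=2130 via (C,hash)
  {ACDF}: card=25000; try (D,hash)→5530, (D,merge)→14130, (F,hash)→53880, (D,nl)→201330, (F,merge)→853630, (F,nl)→2503280; best=5530 via (D,hash)
  {ABCEF}: card=10000; try (C,hash)→4530, (C,merge)→8830, (B,hash)→10130, (C,nl)→23550, (B,nl_idx)→44130, (B,merge)→56380 …(+1); best=4530 via (C,hash)
  {ACDEF}: card=100000; try (D,hash)→9330, (E,hash)→39530, (D,merge)→55930, (E,nl_idx)→330530, (E,merge)→410530, (D,nl)→802130 …(+1); best=9330 via (D,hash)
  {ABCDEF}: card=250000; try (D,hash)→17730, (B,hash)→113330, (D,merge)→156330, (B,nl_idx)→1059330, (B,merge)→1811580, (D,nl)→2004530 …(+1); best=17730 via (D,hash)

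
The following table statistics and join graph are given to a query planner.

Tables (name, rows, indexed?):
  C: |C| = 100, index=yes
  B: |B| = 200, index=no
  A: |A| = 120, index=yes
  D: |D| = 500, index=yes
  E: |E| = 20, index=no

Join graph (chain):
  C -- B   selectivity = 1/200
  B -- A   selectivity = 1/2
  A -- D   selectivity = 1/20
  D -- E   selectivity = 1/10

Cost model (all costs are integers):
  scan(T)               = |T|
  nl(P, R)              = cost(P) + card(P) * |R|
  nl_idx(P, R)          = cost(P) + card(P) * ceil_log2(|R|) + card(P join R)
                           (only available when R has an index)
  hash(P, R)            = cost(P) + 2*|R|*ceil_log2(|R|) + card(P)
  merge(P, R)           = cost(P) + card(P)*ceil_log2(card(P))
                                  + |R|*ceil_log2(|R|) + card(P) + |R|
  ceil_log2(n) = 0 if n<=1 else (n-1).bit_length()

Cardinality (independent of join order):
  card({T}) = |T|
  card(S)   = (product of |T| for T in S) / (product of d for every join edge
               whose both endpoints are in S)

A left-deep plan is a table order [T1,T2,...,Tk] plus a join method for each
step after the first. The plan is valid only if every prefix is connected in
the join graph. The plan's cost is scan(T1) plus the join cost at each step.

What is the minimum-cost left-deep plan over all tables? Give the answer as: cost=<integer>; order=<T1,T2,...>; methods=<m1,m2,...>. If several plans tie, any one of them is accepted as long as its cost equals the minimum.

cost=168660; order=B,C,A,D,E; methods=nl_idx,merge,hash,hash

Selinger DP (subsets sized 1..n):
  {C}: scan cost=100, card=100
  {B}: scan cost=200, card=200
  {A}: scan cost=120, card=120
  {D}: scan cost=500, card=500
  {E}: scan cost=20, card=20
  {BC}: card=100; try (C,nl_idx)→1700, (C,hash)→1800, (B,merge)→2700, (C,merge)→2800, (B,hash)→3400, (B,nl)→20100 …(+1); best=1700 via (C,nl_idx)
  {AB}: card=12000; try (A,hash)→2080, (B,merge)→2880, (A,merge)→2960, (B,hash)→3440, (A,nl_idx)→13600, (B,nl)→24120 …(+1); best=2080 via (A,hash)
  {AD}: card=3000; try (A,hash)→2680, (D,nl_idx)→4200, (D,merge)→6080, (A,merge)→6460, (A,nl_idx)→7000, (D,hash)→9240 …(+2); best=2680 via (A,hash)
  {DE}: card=1000; try (E,hash)→1200, (D,nl_idx)→1200, (D,merge)→5140, (E,merge)→5620, (D,hash)→9040, (D,nl)→10020 …(+1); best=1200 via (E,hash)
  {ABC}: card=6000; try (A,merge)→3460, (A,hash)→3480, (A,nl_idx)→8400, (A,nl)→13700, (C,hash)→15480, (C,nl_idx)→92080 …(+2); best=3460 via (A,merge)
  {ABD}: card=300000; try (B,hash)→8880, (D,hash)→23080, (B,merge)→43480, (D,merge)→187080, (D,nl_idx)→410080, (B,nl)→602680 …(+1); best=8880 via (B,hash)
  {ADE}: card=6000; try (A,hash)→3880, (E,hash)→5880, (A,merge)→13160, (A,nl_idx)→14200, (E,merge)→41800, (E,nl)→62680 …(+1); best=3880 via (A,hash)
  {ABCD}: card=150000; try (D,hash)→18460, (D,merge)→92460, (D,nl_idx)→207460, (C,hash)→310280, (C,nl_idx)→2258880, (D,nl)→3003460 …(+2); best=18460 via (D,hash)
  {ABDE}: card=600000; try (B,hash)→13080, (B,merge)→89680, (E,hash)→309080, (B,nl)→1203880, (E,nl)→6008880, (E,merge)→6009000; best=13080 via (B,hash)
  {ABCDE}: card=300000; try (E,hash)→168660, (C,hash)→614480, (E,merge)→2868580, (E,nl)→3018460, (C,nl_idx)→4513080, (C,merge)→12613880 …(+1); best=168660 via (E,hash)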